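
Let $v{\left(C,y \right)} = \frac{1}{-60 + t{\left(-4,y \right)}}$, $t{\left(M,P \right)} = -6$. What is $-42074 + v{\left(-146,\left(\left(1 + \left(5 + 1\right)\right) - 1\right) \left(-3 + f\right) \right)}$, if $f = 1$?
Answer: $- \frac{2776885}{66} \approx -42074.0$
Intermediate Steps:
$v{\left(C,y \right)} = - \frac{1}{66}$ ($v{\left(C,y \right)} = \frac{1}{-60 - 6} = \frac{1}{-66} = - \frac{1}{66}$)
$-42074 + v{\left(-146,\left(\left(1 + \left(5 + 1\right)\right) - 1\right) \left(-3 + f\right) \right)} = -42074 - \frac{1}{66} = - \frac{2776885}{66}$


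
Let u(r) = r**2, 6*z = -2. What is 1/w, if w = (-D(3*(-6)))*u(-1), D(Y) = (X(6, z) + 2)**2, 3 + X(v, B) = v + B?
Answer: -9/196 ≈ -0.045918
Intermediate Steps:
z = -1/3 (z = (1/6)*(-2) = -1/3 ≈ -0.33333)
X(v, B) = -3 + B + v (X(v, B) = -3 + (v + B) = -3 + (B + v) = -3 + B + v)
D(Y) = 196/9 (D(Y) = ((-3 - 1/3 + 6) + 2)**2 = (8/3 + 2)**2 = (14/3)**2 = 196/9)
w = -196/9 (w = -1*196/9*(-1)**2 = -196/9*1 = -196/9 ≈ -21.778)
1/w = 1/(-196/9) = -9/196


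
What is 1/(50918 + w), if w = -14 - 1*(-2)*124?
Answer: 1/51152 ≈ 1.9550e-5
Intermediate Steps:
w = 234 (w = -14 + 2*124 = -14 + 248 = 234)
1/(50918 + w) = 1/(50918 + 234) = 1/51152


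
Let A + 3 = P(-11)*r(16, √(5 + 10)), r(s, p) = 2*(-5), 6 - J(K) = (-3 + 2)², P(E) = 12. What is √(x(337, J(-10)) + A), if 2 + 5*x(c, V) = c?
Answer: 2*I*√14 ≈ 7.4833*I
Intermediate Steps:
J(K) = 5 (J(K) = 6 - (-3 + 2)² = 6 - 1*(-1)² = 6 - 1*1 = 6 - 1 = 5)
r(s, p) = -10
x(c, V) = -⅖ + c/5
A = -123 (A = -3 + 12*(-10) = -3 - 120 = -123)
√(x(337, J(-10)) + A) = √((-⅖ + (⅕)*337) - 123) = √((-⅖ + 337/5) - 123) = √(67 - 123) = √(-56) = 2*I*√14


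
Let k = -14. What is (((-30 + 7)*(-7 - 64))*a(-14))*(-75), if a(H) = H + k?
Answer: 3429300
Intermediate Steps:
a(H) = -14 + H (a(H) = H - 14 = -14 + H)
(((-30 + 7)*(-7 - 64))*a(-14))*(-75) = (((-30 + 7)*(-7 - 64))*(-14 - 14))*(-75) = (-23*(-71)*(-28))*(-75) = (1633*(-28))*(-75) = -45724*(-75) = 3429300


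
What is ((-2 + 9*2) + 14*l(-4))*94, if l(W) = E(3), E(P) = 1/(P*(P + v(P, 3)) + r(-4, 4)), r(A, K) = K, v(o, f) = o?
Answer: 17202/11 ≈ 1563.8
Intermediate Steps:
E(P) = 1/(4 + 2*P²) (E(P) = 1/(P*(P + P) + 4) = 1/(P*(2*P) + 4) = 1/(2*P² + 4) = 1/(4 + 2*P²))
l(W) = 1/22 (l(W) = 1/(2*(2 + 3²)) = 1/(2*(2 + 9)) = (½)/11 = (½)*(1/11) = 1/22)
((-2 + 9*2) + 14*l(-4))*94 = ((-2 + 9*2) + 14*(1/22))*94 = ((-2 + 18) + 7/11)*94 = (16 + 7/11)*94 = (183/11)*94 = 17202/11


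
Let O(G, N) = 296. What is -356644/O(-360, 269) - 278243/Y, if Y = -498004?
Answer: -22190972331/18426148 ≈ -1204.3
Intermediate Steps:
-356644/O(-360, 269) - 278243/Y = -356644/296 - 278243/(-498004) = -356644*1/296 - 278243*(-1/498004) = -89161/74 + 278243/498004 = -22190972331/18426148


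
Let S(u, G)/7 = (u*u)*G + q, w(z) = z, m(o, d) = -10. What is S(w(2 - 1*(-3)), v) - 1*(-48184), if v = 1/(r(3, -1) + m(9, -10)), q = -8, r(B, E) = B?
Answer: 48103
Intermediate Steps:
v = -1/7 (v = 1/(3 - 10) = 1/(-7) = -1/7 ≈ -0.14286)
S(u, G) = -56 + 7*G*u**2 (S(u, G) = 7*((u*u)*G - 8) = 7*(u**2*G - 8) = 7*(G*u**2 - 8) = 7*(-8 + G*u**2) = -56 + 7*G*u**2)
S(w(2 - 1*(-3)), v) - 1*(-48184) = (-56 + 7*(-1/7)*(2 - 1*(-3))**2) - 1*(-48184) = (-56 + 7*(-1/7)*(2 + 3)**2) + 48184 = (-56 + 7*(-1/7)*5**2) + 48184 = (-56 + 7*(-1/7)*25) + 48184 = (-56 - 25) + 48184 = -81 + 48184 = 48103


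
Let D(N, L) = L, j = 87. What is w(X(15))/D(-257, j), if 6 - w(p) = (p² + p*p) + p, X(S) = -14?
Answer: -124/29 ≈ -4.2759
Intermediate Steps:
w(p) = 6 - p - 2*p² (w(p) = 6 - ((p² + p*p) + p) = 6 - ((p² + p²) + p) = 6 - (2*p² + p) = 6 - (p + 2*p²) = 6 + (-p - 2*p²) = 6 - p - 2*p²)
w(X(15))/D(-257, j) = (6 - 1*(-14) - 2*(-14)²)/87 = (6 + 14 - 2*196)*(1/87) = (6 + 14 - 392)*(1/87) = -372*1/87 = -124/29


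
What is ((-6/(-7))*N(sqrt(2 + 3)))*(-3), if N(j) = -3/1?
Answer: 54/7 ≈ 7.7143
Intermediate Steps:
N(j) = -3 (N(j) = -3*1 = -3)
((-6/(-7))*N(sqrt(2 + 3)))*(-3) = (-6/(-7)*(-3))*(-3) = (-6*(-1/7)*(-3))*(-3) = ((6/7)*(-3))*(-3) = -18/7*(-3) = 54/7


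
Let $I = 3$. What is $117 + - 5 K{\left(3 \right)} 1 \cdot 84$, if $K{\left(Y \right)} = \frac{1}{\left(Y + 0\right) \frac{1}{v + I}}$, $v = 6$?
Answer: $-1143$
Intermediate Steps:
$K{\left(Y \right)} = \frac{9}{Y}$ ($K{\left(Y \right)} = \frac{1}{\left(Y + 0\right) \frac{1}{6 + 3}} = \frac{1}{Y \frac{1}{9}} = \frac{1}{\frac{1}{9} Y} = \frac{9}{Y}$)
$117 + - 5 K{\left(3 \right)} 1 \cdot 84 = 117 + - 5 \cdot \frac{9}{3} \cdot 1 \cdot 84 = 117 + - 5 \cdot 9 \cdot \frac{1}{3} \cdot 1 \cdot 84 = 117 + \left(-5\right) 3 \cdot 1 \cdot 84 = 117 + \left(-15\right) 1 \cdot 84 = 117 - 1260 = -1143$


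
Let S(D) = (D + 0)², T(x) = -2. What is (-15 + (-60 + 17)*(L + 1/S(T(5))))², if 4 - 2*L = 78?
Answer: 39200121/16 ≈ 2.4500e+6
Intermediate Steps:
L = -37 (L = 2 - ½*78 = 2 - 39 = -37)
S(D) = D²
(-15 + (-60 + 17)*(L + 1/S(T(5))))² = (-15 + (-60 + 17)*(-37 + 1/((-2)²)))² = (-15 - 43*(-37 + 1/4))² = (-15 - 43*(-37 + ¼))² = (-15 - 43*(-147/4))² = (-15 + 6321/4)² = (6261/4)² = 39200121/16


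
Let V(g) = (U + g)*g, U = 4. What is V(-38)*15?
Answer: 19380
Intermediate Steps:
V(g) = g*(4 + g) (V(g) = (4 + g)*g = g*(4 + g))
V(-38)*15 = -38*(4 - 38)*15 = -38*(-34)*15 = 1292*15 = 19380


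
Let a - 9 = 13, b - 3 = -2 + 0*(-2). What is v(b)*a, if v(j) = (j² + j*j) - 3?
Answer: -22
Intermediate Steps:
b = 1 (b = 3 + (-2 + 0*(-2)) = 3 + (-2 + 0) = 3 - 2 = 1)
v(j) = -3 + 2*j² (v(j) = (j² + j²) - 3 = 2*j² - 3 = -3 + 2*j²)
a = 22 (a = 9 + 13 = 22)
v(b)*a = (-3 + 2*1²)*22 = (-3 + 2*1)*22 = (-3 + 2)*22 = -1*22 = -22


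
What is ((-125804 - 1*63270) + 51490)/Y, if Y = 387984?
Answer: -8599/24249 ≈ -0.35461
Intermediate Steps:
((-125804 - 1*63270) + 51490)/Y = ((-125804 - 1*63270) + 51490)/387984 = ((-125804 - 63270) + 51490)*(1/387984) = (-189074 + 51490)*(1/387984) = -137584*1/387984 = -8599/24249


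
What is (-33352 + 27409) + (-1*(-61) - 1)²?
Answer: -2343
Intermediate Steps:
(-33352 + 27409) + (-1*(-61) - 1)² = -5943 + (61 - 1)² = -5943 + 60² = -5943 + 3600 = -2343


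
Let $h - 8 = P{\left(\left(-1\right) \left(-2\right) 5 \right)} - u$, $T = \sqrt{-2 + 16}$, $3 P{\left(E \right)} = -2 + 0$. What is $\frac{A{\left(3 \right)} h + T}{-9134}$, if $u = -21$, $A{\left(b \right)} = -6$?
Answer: $\frac{85}{4567} - \frac{\sqrt{14}}{9134} \approx 0.018202$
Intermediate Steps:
$P{\left(E \right)} = - \frac{2}{3}$ ($P{\left(E \right)} = \frac{-2 + 0}{3} = \frac{1}{3} \left(-2\right) = - \frac{2}{3}$)
$T = \sqrt{14} \approx 3.7417$
$h = \frac{85}{3}$ ($h = 8 - - \frac{61}{3} = 8 + \left(- \frac{2}{3} + 21\right) = 8 + \frac{61}{3} = \frac{85}{3} \approx 28.333$)
$\frac{A{\left(3 \right)} h + T}{-9134} = \frac{\left(-6\right) \frac{85}{3} + \sqrt{14}}{-9134} = \left(-170 + \sqrt{14}\right) \left(- \frac{1}{9134}\right) = \frac{85}{4567} - \frac{\sqrt{14}}{9134}$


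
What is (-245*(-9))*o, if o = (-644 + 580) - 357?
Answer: -928305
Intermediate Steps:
o = -421 (o = -64 - 357 = -421)
(-245*(-9))*o = -245*(-9)*(-421) = 2205*(-421) = -928305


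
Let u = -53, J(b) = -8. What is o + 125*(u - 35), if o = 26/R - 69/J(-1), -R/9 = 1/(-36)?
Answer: -87099/8 ≈ -10887.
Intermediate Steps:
R = ¼ (R = -9/(-36) = -9*(-1/36) = ¼ ≈ 0.25000)
o = 901/8 (o = 26/(¼) - 69/(-8) = 26*4 - 69*(-⅛) = 104 + 69/8 = 901/8 ≈ 112.63)
o + 125*(u - 35) = 901/8 + 125*(-53 - 35) = 901/8 + 125*(-88) = 901/8 - 11000 = -87099/8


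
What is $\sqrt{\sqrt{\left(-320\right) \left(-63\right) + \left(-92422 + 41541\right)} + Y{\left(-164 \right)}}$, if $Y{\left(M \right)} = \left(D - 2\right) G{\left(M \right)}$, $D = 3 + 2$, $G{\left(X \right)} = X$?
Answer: $\sqrt{-492 + i \sqrt{30721}} \approx 3.8915 + 22.52 i$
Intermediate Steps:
$D = 5$
$Y{\left(M \right)} = 3 M$ ($Y{\left(M \right)} = \left(5 - 2\right) M = 3 M$)
$\sqrt{\sqrt{\left(-320\right) \left(-63\right) + \left(-92422 + 41541\right)} + Y{\left(-164 \right)}} = \sqrt{\sqrt{\left(-320\right) \left(-63\right) + \left(-92422 + 41541\right)} + 3 \left(-164\right)} = \sqrt{\sqrt{20160 - 50881} - 492} = \sqrt{\sqrt{-30721} - 492} = \sqrt{i \sqrt{30721} - 492} = \sqrt{-492 + i \sqrt{30721}}$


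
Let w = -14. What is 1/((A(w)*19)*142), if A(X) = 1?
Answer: 1/2698 ≈ 0.00037064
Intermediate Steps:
1/((A(w)*19)*142) = 1/((1*19)*142) = 1/(19*142) = 1/2698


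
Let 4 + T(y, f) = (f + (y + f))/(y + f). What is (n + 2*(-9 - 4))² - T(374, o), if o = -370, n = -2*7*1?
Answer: 3391/2 ≈ 1695.5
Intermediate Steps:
n = -14 (n = -14*1 = -14)
T(y, f) = -4 + (y + 2*f)/(f + y) (T(y, f) = -4 + (f + (y + f))/(y + f) = -4 + (f + (f + y))/(f + y) = -4 + (y + 2*f)/(f + y))
(n + 2*(-9 - 4))² - T(374, o) = (-14 + 2*(-9 - 4))² - (-3*374 - 2*(-370))/(-370 + 374) = (-14 + 2*(-13))² - (-1122 + 740)/4 = (-14 - 26)² - (-382)/4 = (-40)² - 1*(-191/2) = 1600 + 191/2 = 3391/2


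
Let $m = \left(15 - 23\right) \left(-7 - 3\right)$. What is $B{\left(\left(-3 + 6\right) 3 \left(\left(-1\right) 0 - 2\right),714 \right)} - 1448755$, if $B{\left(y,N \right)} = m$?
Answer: $-1448675$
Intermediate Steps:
$m = 80$ ($m = \left(-8\right) \left(-10\right) = 80$)
$B{\left(y,N \right)} = 80$
$B{\left(\left(-3 + 6\right) 3 \left(\left(-1\right) 0 - 2\right),714 \right)} - 1448755 = 80 - 1448755 = -1448675$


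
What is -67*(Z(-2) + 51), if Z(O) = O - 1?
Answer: -3216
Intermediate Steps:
Z(O) = -1 + O
-67*(Z(-2) + 51) = -67*((-1 - 2) + 51) = -67*(-3 + 51) = -67*48 = -3216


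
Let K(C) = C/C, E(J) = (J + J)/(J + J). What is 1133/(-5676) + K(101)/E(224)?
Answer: 413/516 ≈ 0.80039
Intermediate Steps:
E(J) = 1 (E(J) = (2*J)/((2*J)) = (2*J)*(1/(2*J)) = 1)
K(C) = 1
1133/(-5676) + K(101)/E(224) = 1133/(-5676) + 1/1 = 1133*(-1/5676) + 1*1 = -103/516 + 1 = 413/516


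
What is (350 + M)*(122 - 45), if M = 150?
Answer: 38500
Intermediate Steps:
(350 + M)*(122 - 45) = (350 + 150)*(122 - 45) = 500*77 = 38500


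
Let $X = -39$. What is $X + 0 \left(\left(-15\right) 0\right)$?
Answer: $-39$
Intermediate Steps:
$X + 0 \left(\left(-15\right) 0\right) = -39 + 0 \left(\left(-15\right) 0\right) = -39 + 0 \cdot 0 = -39 + 0 = -39$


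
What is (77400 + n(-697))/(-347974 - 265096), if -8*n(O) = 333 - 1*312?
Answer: -619179/4904560 ≈ -0.12625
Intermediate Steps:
n(O) = -21/8 (n(O) = -(333 - 1*312)/8 = -(333 - 312)/8 = -1/8*21 = -21/8)
(77400 + n(-697))/(-347974 - 265096) = (77400 - 21/8)/(-347974 - 265096) = (619179/8)/(-613070) = (619179/8)*(-1/613070) = -619179/4904560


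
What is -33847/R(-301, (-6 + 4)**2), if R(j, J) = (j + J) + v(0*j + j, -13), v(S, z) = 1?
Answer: 33847/296 ≈ 114.35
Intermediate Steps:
R(j, J) = 1 + J + j (R(j, J) = (j + J) + 1 = (J + j) + 1 = 1 + J + j)
-33847/R(-301, (-6 + 4)**2) = -33847/(1 + (-6 + 4)**2 - 301) = -33847/(1 + (-2)**2 - 301) = -33847/(1 + 4 - 301) = -33847/(-296) = -33847*(-1/296) = 33847/296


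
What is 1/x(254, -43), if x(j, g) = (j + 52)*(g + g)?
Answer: -1/26316 ≈ -3.8000e-5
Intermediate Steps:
x(j, g) = 2*g*(52 + j) (x(j, g) = (52 + j)*(2*g) = 2*g*(52 + j))
1/x(254, -43) = 1/(2*(-43)*(52 + 254)) = 1/(2*(-43)*306) = 1/(-26316) = -1/26316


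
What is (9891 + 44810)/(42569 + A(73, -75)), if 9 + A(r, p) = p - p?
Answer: 2879/2240 ≈ 1.2853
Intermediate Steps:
A(r, p) = -9 (A(r, p) = -9 + (p - p) = -9 + 0 = -9)
(9891 + 44810)/(42569 + A(73, -75)) = (9891 + 44810)/(42569 - 9) = 54701/42560 = 54701*(1/42560) = 2879/2240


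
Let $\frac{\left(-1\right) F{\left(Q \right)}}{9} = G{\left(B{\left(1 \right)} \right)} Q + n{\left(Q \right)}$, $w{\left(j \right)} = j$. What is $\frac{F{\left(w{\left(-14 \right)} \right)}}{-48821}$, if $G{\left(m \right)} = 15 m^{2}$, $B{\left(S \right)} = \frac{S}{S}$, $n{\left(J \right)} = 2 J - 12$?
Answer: $- \frac{2250}{48821} \approx -0.046087$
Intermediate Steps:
$n{\left(J \right)} = -12 + 2 J$
$B{\left(S \right)} = 1$
$F{\left(Q \right)} = 108 - 153 Q$ ($F{\left(Q \right)} = - 9 \left(15 \cdot 1^{2} Q + \left(-12 + 2 Q\right)\right) = - 9 \left(15 \cdot 1 Q + \left(-12 + 2 Q\right)\right) = - 9 \left(15 Q + \left(-12 + 2 Q\right)\right) = - 9 \left(-12 + 17 Q\right) = 108 - 153 Q$)
$\frac{F{\left(w{\left(-14 \right)} \right)}}{-48821} = \frac{108 - -2142}{-48821} = \left(108 + 2142\right) \left(- \frac{1}{48821}\right) = 2250 \left(- \frac{1}{48821}\right) = - \frac{2250}{48821}$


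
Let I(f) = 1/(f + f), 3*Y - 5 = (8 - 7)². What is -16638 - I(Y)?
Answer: -66553/4 ≈ -16638.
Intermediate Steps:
Y = 2 (Y = 5/3 + (8 - 7)²/3 = 5/3 + (⅓)*1² = 5/3 + (⅓)*1 = 5/3 + ⅓ = 2)
I(f) = 1/(2*f)
-16638 - I(Y) = -16638 - 1/(2*2) = -16638 - 1*¼ = -16638 - ¼ = -66553/4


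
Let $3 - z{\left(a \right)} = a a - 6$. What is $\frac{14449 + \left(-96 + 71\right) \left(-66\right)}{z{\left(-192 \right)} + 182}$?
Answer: $- \frac{16099}{36673} \approx -0.43899$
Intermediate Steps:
$z{\left(a \right)} = 9 - a^{2}$ ($z{\left(a \right)} = 3 - \left(a a - 6\right) = 3 - \left(a^{2} - 6\right) = 3 - \left(-6 + a^{2}\right) = 9 - a^{2}$)
$\frac{14449 + \left(-96 + 71\right) \left(-66\right)}{z{\left(-192 \right)} + 182} = \frac{14449 + \left(-96 + 71\right) \left(-66\right)}{\left(9 - \left(-192\right)^{2}\right) + 182} = \frac{14449 - -1650}{\left(9 - 36864\right) + 182} = \frac{14449 + 1650}{\left(9 - 36864\right) + 182} = \frac{16099}{-36855 + 182} = \frac{16099}{-36673} = 16099 \left(- \frac{1}{36673}\right) = - \frac{16099}{36673}$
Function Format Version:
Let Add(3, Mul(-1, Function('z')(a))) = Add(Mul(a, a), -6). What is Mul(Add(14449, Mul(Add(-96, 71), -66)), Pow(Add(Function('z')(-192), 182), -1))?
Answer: Rational(-16099, 36673) ≈ -0.43899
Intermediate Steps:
Function('z')(a) = Add(9, Mul(-1, Pow(a, 2))) (Function('z')(a) = Add(3, Mul(-1, Add(Mul(a, a), -6))) = Add(3, Mul(-1, Add(Pow(a, 2), -6))) = Add(3, Mul(-1, Add(-6, Pow(a, 2)))) = Add(3, Add(6, Mul(-1, Pow(a, 2)))) = Add(9, Mul(-1, Pow(a, 2))))
Mul(Add(14449, Mul(Add(-96, 71), -66)), Pow(Add(Function('z')(-192), 182), -1)) = Mul(Add(14449, Mul(Add(-96, 71), -66)), Pow(Add(Add(9, Mul(-1, Pow(-192, 2))), 182), -1)) = Mul(Add(14449, Mul(-25, -66)), Pow(Add(Add(9, Mul(-1, 36864)), 182), -1)) = Mul(Add(14449, 1650), Pow(Add(Add(9, -36864), 182), -1)) = Mul(16099, Pow(Add(-36855, 182), -1)) = Mul(16099, Pow(-36673, -1)) = Mul(16099, Rational(-1, 36673)) = Rational(-16099, 36673)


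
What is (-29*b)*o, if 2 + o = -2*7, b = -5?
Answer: -2320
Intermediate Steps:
o = -16 (o = -2 - 2*7 = -2 - 14 = -16)
(-29*b)*o = -29*(-5)*(-16) = 145*(-16) = -2320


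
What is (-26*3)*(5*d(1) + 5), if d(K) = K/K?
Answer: -780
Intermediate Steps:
d(K) = 1
(-26*3)*(5*d(1) + 5) = (-26*3)*(5*1 + 5) = -78*(5 + 5) = -78*10 = -780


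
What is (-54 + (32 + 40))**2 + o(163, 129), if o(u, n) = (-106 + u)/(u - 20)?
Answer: 46389/143 ≈ 324.40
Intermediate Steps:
o(u, n) = (-106 + u)/(-20 + u)
(-54 + (32 + 40))**2 + o(163, 129) = (-54 + (32 + 40))**2 + (-106 + 163)/(-20 + 163) = (-54 + 72)**2 + 57/143 = 18**2 + (1/143)*57 = 324 + 57/143 = 46389/143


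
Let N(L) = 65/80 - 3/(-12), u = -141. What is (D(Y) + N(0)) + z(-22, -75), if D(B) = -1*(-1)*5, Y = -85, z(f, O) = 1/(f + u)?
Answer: 15795/2608 ≈ 6.0564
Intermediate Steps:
z(f, O) = 1/(-141 + f) (z(f, O) = 1/(f - 141) = 1/(-141 + f))
N(L) = 17/16 (N(L) = 65*(1/80) - 3*(-1/12) = 13/16 + ¼ = 17/16)
D(B) = 5 (D(B) = 1*5 = 5)
(D(Y) + N(0)) + z(-22, -75) = (5 + 17/16) + 1/(-141 - 22) = 97/16 + 1/(-163) = 97/16 - 1/163 = 15795/2608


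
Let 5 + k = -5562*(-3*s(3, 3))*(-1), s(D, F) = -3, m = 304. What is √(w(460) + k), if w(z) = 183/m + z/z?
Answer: √289115381/76 ≈ 223.73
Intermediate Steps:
w(z) = 487/304 (w(z) = 183/304 + z/z = 183*(1/304) + 1 = 183/304 + 1 = 487/304)
k = 50053 (k = -5 - 5562*(-3*(-3))*(-1) = -5 - 50058*(-1) = -5 - 5562*(-9) = -5 + 50058 = 50053)
√(w(460) + k) = √(487/304 + 50053) = √(15216599/304) = √289115381/76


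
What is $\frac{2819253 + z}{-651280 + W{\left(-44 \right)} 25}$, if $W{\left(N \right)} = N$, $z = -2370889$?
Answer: $- \frac{112091}{163095} \approx -0.68727$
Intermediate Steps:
$\frac{2819253 + z}{-651280 + W{\left(-44 \right)} 25} = \frac{2819253 - 2370889}{-651280 - 1100} = \frac{448364}{-651280 - 1100} = \frac{448364}{-652380} = 448364 \left(- \frac{1}{652380}\right) = - \frac{112091}{163095}$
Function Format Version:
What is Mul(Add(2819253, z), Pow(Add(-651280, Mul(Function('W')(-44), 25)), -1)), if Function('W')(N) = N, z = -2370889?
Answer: Rational(-112091, 163095) ≈ -0.68727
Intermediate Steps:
Mul(Add(2819253, z), Pow(Add(-651280, Mul(Function('W')(-44), 25)), -1)) = Mul(Add(2819253, -2370889), Pow(Add(-651280, Mul(-44, 25)), -1)) = Mul(448364, Pow(Add(-651280, -1100), -1)) = Mul(448364, Pow(-652380, -1)) = Mul(448364, Rational(-1, 652380)) = Rational(-112091, 163095)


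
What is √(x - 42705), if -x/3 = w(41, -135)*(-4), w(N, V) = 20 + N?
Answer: I*√41973 ≈ 204.87*I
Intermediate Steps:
x = 732 (x = -3*(20 + 41)*(-4) = -183*(-4) = -3*(-244) = 732)
√(x - 42705) = √(732 - 42705) = √(-41973) = I*√41973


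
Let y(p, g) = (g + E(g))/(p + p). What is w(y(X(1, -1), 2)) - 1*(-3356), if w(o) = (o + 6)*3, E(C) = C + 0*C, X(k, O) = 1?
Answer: 3380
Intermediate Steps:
E(C) = C (E(C) = C + 0 = C)
y(p, g) = g/p (y(p, g) = (g + g)/(p + p) = (2*g)/((2*p)) = (2*g)*(1/(2*p)) = g/p)
w(o) = 18 + 3*o (w(o) = (6 + o)*3 = 18 + 3*o)
w(y(X(1, -1), 2)) - 1*(-3356) = (18 + 3*(2/1)) - 1*(-3356) = (18 + 3*(2*1)) + 3356 = (18 + 3*2) + 3356 = (18 + 6) + 3356 = 24 + 3356 = 3380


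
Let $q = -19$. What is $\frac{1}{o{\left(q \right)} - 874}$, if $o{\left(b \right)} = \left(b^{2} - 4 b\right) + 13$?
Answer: $- \frac{1}{424} \approx -0.0023585$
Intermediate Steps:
$o{\left(b \right)} = 13 + b^{2} - 4 b$
$\frac{1}{o{\left(q \right)} - 874} = \frac{1}{\left(13 + \left(-19\right)^{2} - -76\right) - 874} = \frac{1}{\left(13 + 361 + 76\right) - 874} = \frac{1}{450 - 874} = \frac{1}{-424} = - \frac{1}{424}$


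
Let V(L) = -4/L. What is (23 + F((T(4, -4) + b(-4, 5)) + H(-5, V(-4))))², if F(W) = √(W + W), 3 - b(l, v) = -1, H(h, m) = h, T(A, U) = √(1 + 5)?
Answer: (23 + √2*√(-1 + √6))² ≈ 610.22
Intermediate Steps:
T(A, U) = √6
b(l, v) = 4 (b(l, v) = 3 - 1*(-1) = 3 + 1 = 4)
F(W) = √2*√W (F(W) = √(2*W) = √2*√W)
(23 + F((T(4, -4) + b(-4, 5)) + H(-5, V(-4))))² = (23 + √2*√((√6 + 4) - 5))² = (23 + √2*√((4 + √6) - 5))² = (23 + √2*√(-1 + √6))²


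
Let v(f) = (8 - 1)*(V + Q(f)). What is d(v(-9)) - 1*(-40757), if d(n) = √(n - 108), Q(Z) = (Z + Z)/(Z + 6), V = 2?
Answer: 40757 + 2*I*√13 ≈ 40757.0 + 7.2111*I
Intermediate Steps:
Q(Z) = 2*Z/(6 + Z) (Q(Z) = (2*Z)/(6 + Z) = 2*Z/(6 + Z))
v(f) = 14 + 14*f/(6 + f) (v(f) = (8 - 1)*(2 + 2*f/(6 + f)) = 7*(2 + 2*f/(6 + f)) = 14 + 14*f/(6 + f))
d(n) = √(-108 + n)
d(v(-9)) - 1*(-40757) = √(-108 + 28*(3 - 9)/(6 - 9)) - 1*(-40757) = √(-108 + 28*(-6)/(-3)) + 40757 = √(-108 + 28*(-⅓)*(-6)) + 40757 = √(-108 + 56) + 40757 = √(-52) + 40757 = 2*I*√13 + 40757 = 40757 + 2*I*√13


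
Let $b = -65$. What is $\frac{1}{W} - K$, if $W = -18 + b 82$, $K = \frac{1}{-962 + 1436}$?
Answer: $- \frac{2911}{1267476} \approx -0.0022967$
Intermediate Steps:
$K = \frac{1}{474} \approx 0.0021097$
$W = -5348$ ($W = -18 - 5330 = -5348$)
$\frac{1}{W} - K = \frac{1}{-5348} - \frac{1}{474} = - \frac{1}{5348} - \frac{1}{474} = - \frac{2911}{1267476}$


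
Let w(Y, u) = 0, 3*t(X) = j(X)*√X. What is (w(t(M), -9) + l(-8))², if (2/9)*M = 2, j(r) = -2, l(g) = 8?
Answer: 64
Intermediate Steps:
M = 9 (M = (9/2)*2 = 9)
t(X) = -2*√X/3 (t(X) = (-2*√X)/3 = -2*√X/3)
(w(t(M), -9) + l(-8))² = (0 + 8)² = 8² = 64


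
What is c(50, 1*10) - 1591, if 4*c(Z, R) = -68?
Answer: -1608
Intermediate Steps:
c(Z, R) = -17 (c(Z, R) = (¼)*(-68) = -17)
c(50, 1*10) - 1591 = -17 - 1591 = -1608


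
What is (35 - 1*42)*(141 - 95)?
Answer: -322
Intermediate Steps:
(35 - 1*42)*(141 - 95) = (35 - 42)*46 = -7*46 = -322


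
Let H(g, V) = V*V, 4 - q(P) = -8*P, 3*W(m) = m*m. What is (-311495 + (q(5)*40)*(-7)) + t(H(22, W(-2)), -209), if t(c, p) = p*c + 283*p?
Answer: -3450002/9 ≈ -3.8333e+5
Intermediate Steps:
W(m) = m**2/3 (W(m) = (m*m)/3 = m**2/3)
q(P) = 4 + 8*P (q(P) = 4 - (-8)*P = 4 + 8*P)
H(g, V) = V**2
t(c, p) = 283*p + c*p (t(c, p) = c*p + 283*p = 283*p + c*p)
(-311495 + (q(5)*40)*(-7)) + t(H(22, W(-2)), -209) = (-311495 + ((4 + 8*5)*40)*(-7)) - 209*(283 + ((1/3)*(-2)**2)**2) = (-311495 + ((4 + 40)*40)*(-7)) - 209*(283 + ((1/3)*4)**2) = (-311495 + (44*40)*(-7)) - 209*(283 + (4/3)**2) = (-311495 + 1760*(-7)) - 209*(283 + 16/9) = (-311495 - 12320) - 209*2563/9 = -323815 - 535667/9 = -3450002/9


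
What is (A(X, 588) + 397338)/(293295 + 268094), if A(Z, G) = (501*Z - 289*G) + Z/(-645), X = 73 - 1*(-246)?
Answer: 249759806/362095905 ≈ 0.68976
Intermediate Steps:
X = 319 (X = 73 + 246 = 319)
A(Z, G) = -289*G + 323144*Z/645 (A(Z, G) = (-289*G + 501*Z) + Z*(-1/645) = (-289*G + 501*Z) - Z/645 = -289*G + 323144*Z/645)
(A(X, 588) + 397338)/(293295 + 268094) = ((-289*588 + (323144/645)*319) + 397338)/(293295 + 268094) = ((-169932 + 103082936/645) + 397338)/561389 = (-6523204/645 + 397338)*(1/561389) = (249759806/645)*(1/561389) = 249759806/362095905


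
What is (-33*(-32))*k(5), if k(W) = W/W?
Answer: 1056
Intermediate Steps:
k(W) = 1
(-33*(-32))*k(5) = -33*(-32)*1 = 1056*1 = 1056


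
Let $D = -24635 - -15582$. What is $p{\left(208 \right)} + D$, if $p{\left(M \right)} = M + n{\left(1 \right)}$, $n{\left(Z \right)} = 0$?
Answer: $-8845$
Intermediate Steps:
$D = -9053$ ($D = -24635 + 15582 = -9053$)
$p{\left(M \right)} = M$ ($p{\left(M \right)} = M + 0 = M$)
$p{\left(208 \right)} + D = 208 - 9053 = -8845$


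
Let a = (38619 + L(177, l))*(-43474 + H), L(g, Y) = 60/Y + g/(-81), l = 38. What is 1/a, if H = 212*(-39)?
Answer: -513/1025072973112 ≈ -5.0045e-10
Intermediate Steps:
H = -8268
L(g, Y) = 60/Y - g/81 (L(g, Y) = 60/Y + g*(-1/81) = 60/Y - g/81)
a = -1025072973112/513 (a = (38619 + (60/38 - 1/81*177))*(-43474 - 8268) = (38619 + (60*(1/38) - 59/27))*(-51742) = (38619 + (30/19 - 59/27))*(-51742) = (38619 - 311/513)*(-51742) = (19811236/513)*(-51742) = -1025072973112/513 ≈ -1.9982e+9)
1/a = 1/(-1025072973112/513) = -513/1025072973112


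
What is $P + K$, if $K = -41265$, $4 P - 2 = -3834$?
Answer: $-42223$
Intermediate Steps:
$P = -958$ ($P = \frac{1}{2} + \frac{1}{4} \left(-3834\right) = \frac{1}{2} - \frac{1917}{2} = -958$)
$P + K = -958 - 41265 = -42223$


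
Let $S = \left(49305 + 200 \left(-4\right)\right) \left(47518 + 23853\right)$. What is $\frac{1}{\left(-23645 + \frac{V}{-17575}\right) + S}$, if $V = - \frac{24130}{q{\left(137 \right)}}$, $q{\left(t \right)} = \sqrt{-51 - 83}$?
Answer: $\frac{3969114141516625}{13740385350140972334069879} + \frac{23495 i \sqrt{134}}{27480770700281944668139758} \approx 2.8886 \cdot 10^{-10} + 9.8969 \cdot 10^{-21} i$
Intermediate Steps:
$q{\left(t \right)} = i \sqrt{134}$ ($q{\left(t \right)} = \sqrt{-134} = i \sqrt{134}$)
$V = \frac{12065 i \sqrt{134}}{67}$ ($V = - \frac{24130}{i \sqrt{134}} = - 24130 \left(- \frac{i \sqrt{134}}{134}\right) = \frac{12065 i \sqrt{134}}{67} \approx 2084.5 i$)
$S = 3461850355$ ($S = \left(49305 - 800\right) 71371 = 48505 \cdot 71371 = 3461850355$)
$\frac{1}{\left(-23645 + \frac{V}{-17575}\right) + S} = \frac{1}{\left(-23645 + \frac{\frac{12065}{67} i \sqrt{134}}{-17575}\right) + 3461850355} = \frac{1}{\left(-23645 + \frac{12065 i \sqrt{134}}{67} \left(- \frac{1}{17575}\right)\right) + 3461850355} = \frac{1}{\left(-23645 - \frac{127 i \sqrt{134}}{12395}\right) + 3461850355} = \frac{1}{3461826710 - \frac{127 i \sqrt{134}}{12395}}$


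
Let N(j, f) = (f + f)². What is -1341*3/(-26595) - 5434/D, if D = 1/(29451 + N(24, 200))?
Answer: -1014034582841/985 ≈ -1.0295e+9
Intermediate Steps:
N(j, f) = 4*f² (N(j, f) = (2*f)² = 4*f²)
D = 1/189451 (D = 1/(29451 + 4*200²) = 1/(29451 + 4*40000) = 1/(29451 + 160000) = 1/189451 ≈ 5.2784e-6)
-1341*3/(-26595) - 5434/D = -1341*3/(-26595) - 5434/1/189451 = -4023*(-1/26595) - 5434*189451 = 149/985 - 1029476734 = -1014034582841/985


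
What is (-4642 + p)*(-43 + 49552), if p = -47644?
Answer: -2588627574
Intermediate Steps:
(-4642 + p)*(-43 + 49552) = (-4642 - 47644)*(-43 + 49552) = -52286*49509 = -2588627574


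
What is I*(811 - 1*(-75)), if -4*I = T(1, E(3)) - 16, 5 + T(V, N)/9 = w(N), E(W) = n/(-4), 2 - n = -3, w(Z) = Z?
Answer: 128027/8 ≈ 16003.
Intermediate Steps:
n = 5 (n = 2 - 1*(-3) = 2 + 3 = 5)
E(W) = -5/4 (E(W) = 5/(-4) = 5*(-¼) = -5/4)
T(V, N) = -45 + 9*N
I = 289/16 (I = -((-45 + 9*(-5/4)) - 16)/4 = -((-45 - 45/4) - 16)/4 = -(-225/4 - 16)/4 = -¼*(-289/4) = 289/16 ≈ 18.063)
I*(811 - 1*(-75)) = 289*(811 - 1*(-75))/16 = 289*(811 + 75)/16 = (289/16)*886 = 128027/8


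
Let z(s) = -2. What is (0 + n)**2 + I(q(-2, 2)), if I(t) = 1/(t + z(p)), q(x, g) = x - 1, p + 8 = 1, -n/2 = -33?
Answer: 21779/5 ≈ 4355.8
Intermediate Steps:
n = 66 (n = -2*(-33) = 66)
p = -7 (p = -8 + 1 = -7)
q(x, g) = -1 + x
I(t) = 1/(-2 + t) (I(t) = 1/(t - 2) = 1/(-2 + t))
(0 + n)**2 + I(q(-2, 2)) = (0 + 66)**2 + 1/(-2 + (-1 - 2)) = 66**2 + 1/(-2 - 3) = 4356 + 1/(-5) = 4356 - 1/5 = 21779/5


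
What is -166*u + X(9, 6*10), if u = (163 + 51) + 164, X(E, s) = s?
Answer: -62688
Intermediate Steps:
u = 378 (u = 214 + 164 = 378)
-166*u + X(9, 6*10) = -166*378 + 6*10 = -62748 + 60 = -62688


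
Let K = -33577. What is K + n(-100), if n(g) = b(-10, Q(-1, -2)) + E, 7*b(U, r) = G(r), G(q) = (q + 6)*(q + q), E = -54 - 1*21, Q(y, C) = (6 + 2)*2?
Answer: -234860/7 ≈ -33551.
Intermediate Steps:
Q(y, C) = 16 (Q(y, C) = 8*2 = 16)
E = -75 (E = -54 - 21 = -75)
G(q) = 2*q*(6 + q) (G(q) = (6 + q)*(2*q) = 2*q*(6 + q))
b(U, r) = 2*r*(6 + r)/7 (b(U, r) = (2*r*(6 + r))/7 = 2*r*(6 + r)/7)
n(g) = 179/7 (n(g) = (2/7)*16*(6 + 16) - 75 = (2/7)*16*22 - 75 = 704/7 - 75 = 179/7)
K + n(-100) = -33577 + 179/7 = -234860/7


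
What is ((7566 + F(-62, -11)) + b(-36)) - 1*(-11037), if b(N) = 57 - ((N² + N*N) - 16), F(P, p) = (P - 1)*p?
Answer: 16777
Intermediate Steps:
F(P, p) = p*(-1 + P) (F(P, p) = (-1 + P)*p = p*(-1 + P))
b(N) = 73 - 2*N² (b(N) = 57 - ((N² + N²) - 16) = 57 - (2*N² - 16) = 57 - (-16 + 2*N²) = 57 + (16 - 2*N²) = 73 - 2*N²)
((7566 + F(-62, -11)) + b(-36)) - 1*(-11037) = ((7566 - 11*(-1 - 62)) + (73 - 2*(-36)²)) - 1*(-11037) = ((7566 - 11*(-63)) + (73 - 2*1296)) + 11037 = ((7566 + 693) + (73 - 2592)) + 11037 = (8259 - 2519) + 11037 = 5740 + 11037 = 16777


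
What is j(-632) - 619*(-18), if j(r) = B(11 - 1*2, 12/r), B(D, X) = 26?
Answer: 11168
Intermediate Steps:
j(r) = 26
j(-632) - 619*(-18) = 26 - 619*(-18) = 26 + 11142 = 11168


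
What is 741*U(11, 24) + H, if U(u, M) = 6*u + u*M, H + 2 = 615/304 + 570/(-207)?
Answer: 5129204003/20976 ≈ 2.4453e+5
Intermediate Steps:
H = -57277/20976 (H = -2 + (615/304 + 570/(-207)) = -2 + (615*(1/304) + 570*(-1/207)) = -2 + (615/304 - 190/69) = -2 - 15325/20976 = -57277/20976 ≈ -2.7306)
U(u, M) = 6*u + M*u
741*U(11, 24) + H = 741*(11*(6 + 24)) - 57277/20976 = 741*(11*30) - 57277/20976 = 741*330 - 57277/20976 = 244530 - 57277/20976 = 5129204003/20976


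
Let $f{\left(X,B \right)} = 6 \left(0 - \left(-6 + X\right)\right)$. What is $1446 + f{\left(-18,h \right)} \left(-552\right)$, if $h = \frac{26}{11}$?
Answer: $-78042$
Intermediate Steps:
$h = \frac{26}{11}$ ($h = 26 \cdot \frac{1}{11} = \frac{26}{11} \approx 2.3636$)
$f{\left(X,B \right)} = 36 - 6 X$ ($f{\left(X,B \right)} = 6 \left(6 - X\right) = 36 - 6 X$)
$1446 + f{\left(-18,h \right)} \left(-552\right) = 1446 + \left(36 - -108\right) \left(-552\right) = 1446 + \left(36 + 108\right) \left(-552\right) = 1446 + 144 \left(-552\right) = 1446 - 79488 = -78042$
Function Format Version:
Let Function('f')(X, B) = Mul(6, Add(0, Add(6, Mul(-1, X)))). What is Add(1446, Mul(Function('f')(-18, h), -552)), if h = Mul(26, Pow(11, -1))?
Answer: -78042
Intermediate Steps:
h = Rational(26, 11) (h = Mul(26, Rational(1, 11)) = Rational(26, 11) ≈ 2.3636)
Function('f')(X, B) = Add(36, Mul(-6, X)) (Function('f')(X, B) = Mul(6, Add(6, Mul(-1, X))) = Add(36, Mul(-6, X)))
Add(1446, Mul(Function('f')(-18, h), -552)) = Add(1446, Mul(Add(36, Mul(-6, -18)), -552)) = Add(1446, Mul(Add(36, 108), -552)) = Add(1446, Mul(144, -552)) = Add(1446, -79488) = -78042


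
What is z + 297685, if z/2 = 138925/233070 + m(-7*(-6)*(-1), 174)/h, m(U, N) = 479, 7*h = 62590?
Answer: 217130173391971/729392565 ≈ 2.9769e+5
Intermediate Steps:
h = 62590/7 (h = (⅐)*62590 = 62590/7 ≈ 8941.4)
z = 947679946/729392565 (z = 2*(138925/233070 + 479/(62590/7)) = 2*(138925*(1/233070) + 479*(7/62590)) = 2*(27785/46614 + 3353/62590) = 2*(473839973/729392565) = 947679946/729392565 ≈ 1.2993)
z + 297685 = 947679946/729392565 + 297685 = 217130173391971/729392565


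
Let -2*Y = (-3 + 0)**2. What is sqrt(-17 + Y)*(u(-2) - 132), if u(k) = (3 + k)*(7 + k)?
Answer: -127*I*sqrt(86)/2 ≈ -588.88*I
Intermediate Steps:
Y = -9/2 (Y = -(-3 + 0)**2/2 = -1/2*(-3)**2 = -1/2*9 = -9/2 ≈ -4.5000)
sqrt(-17 + Y)*(u(-2) - 132) = sqrt(-17 - 9/2)*((21 + (-2)**2 + 10*(-2)) - 132) = sqrt(-43/2)*((21 + 4 - 20) - 132) = (I*sqrt(86)/2)*(5 - 132) = (I*sqrt(86)/2)*(-127) = -127*I*sqrt(86)/2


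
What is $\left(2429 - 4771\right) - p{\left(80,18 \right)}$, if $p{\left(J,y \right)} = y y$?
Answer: $-2666$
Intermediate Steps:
$p{\left(J,y \right)} = y^{2}$
$\left(2429 - 4771\right) - p{\left(80,18 \right)} = \left(2429 - 4771\right) - 18^{2} = \left(2429 - 4771\right) - 324 = -2342 - 324 = -2666$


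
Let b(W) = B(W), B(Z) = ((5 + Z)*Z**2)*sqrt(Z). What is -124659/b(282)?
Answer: -4617*sqrt(282)/238377608 ≈ -0.00032525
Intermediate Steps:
B(Z) = Z**(5/2)*(5 + Z) (B(Z) = (Z**2*(5 + Z))*sqrt(Z) = Z**(5/2)*(5 + Z))
b(W) = W**(5/2)*(5 + W)
-124659/b(282) = -124659*sqrt(282)/(22425768*(5 + 282)) = -124659*sqrt(282)/6436195416 = -4617*sqrt(282)/238377608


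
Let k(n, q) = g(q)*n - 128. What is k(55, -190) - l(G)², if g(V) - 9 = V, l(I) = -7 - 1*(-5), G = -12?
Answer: -10087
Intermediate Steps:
l(I) = -2 (l(I) = -7 + 5 = -2)
g(V) = 9 + V
k(n, q) = -128 + n*(9 + q) (k(n, q) = (9 + q)*n - 128 = n*(9 + q) - 128 = -128 + n*(9 + q))
k(55, -190) - l(G)² = (-128 + 55*(9 - 190)) - 1*(-2)² = (-128 + 55*(-181)) - 1*4 = (-128 - 9955) - 4 = -10083 - 4 = -10087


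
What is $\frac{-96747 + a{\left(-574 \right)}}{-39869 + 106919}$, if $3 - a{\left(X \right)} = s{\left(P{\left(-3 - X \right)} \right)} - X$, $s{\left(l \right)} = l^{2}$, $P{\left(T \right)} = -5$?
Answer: $- \frac{97343}{67050} \approx -1.4518$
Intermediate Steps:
$a{\left(X \right)} = -22 + X$ ($a{\left(X \right)} = 3 - \left(\left(-5\right)^{2} - X\right) = 3 - \left(25 - X\right) = 3 + \left(-25 + X\right) = -22 + X$)
$\frac{-96747 + a{\left(-574 \right)}}{-39869 + 106919} = \frac{-96747 - 596}{-39869 + 106919} = \frac{-96747 - 596}{67050} = \left(-97343\right) \frac{1}{67050} = - \frac{97343}{67050}$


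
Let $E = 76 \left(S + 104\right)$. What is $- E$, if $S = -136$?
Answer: $2432$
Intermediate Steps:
$E = -2432$ ($E = 76 \left(-136 + 104\right) = 76 \left(-32\right) = -2432$)
$- E = \left(-1\right) \left(-2432\right) = 2432$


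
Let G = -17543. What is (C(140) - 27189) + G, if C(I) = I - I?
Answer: -44732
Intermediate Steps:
C(I) = 0
(C(140) - 27189) + G = (0 - 27189) - 17543 = -27189 - 17543 = -44732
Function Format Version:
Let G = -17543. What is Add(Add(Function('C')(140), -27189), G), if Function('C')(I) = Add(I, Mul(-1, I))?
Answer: -44732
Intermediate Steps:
Function('C')(I) = 0
Add(Add(Function('C')(140), -27189), G) = Add(Add(0, -27189), -17543) = Add(-27189, -17543) = -44732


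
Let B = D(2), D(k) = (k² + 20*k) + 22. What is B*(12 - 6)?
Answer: 396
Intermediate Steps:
D(k) = 22 + k² + 20*k
B = 66 (B = 22 + 2² + 20*2 = 22 + 4 + 40 = 66)
B*(12 - 6) = 66*(12 - 6) = 66*6 = 396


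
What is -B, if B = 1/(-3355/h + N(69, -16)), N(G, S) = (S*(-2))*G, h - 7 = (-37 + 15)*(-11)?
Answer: -249/546437 ≈ -0.00045568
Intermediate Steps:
h = 249 (h = 7 + (-37 + 15)*(-11) = 7 - 22*(-11) = 7 + 242 = 249)
N(G, S) = -2*G*S (N(G, S) = (-2*S)*G = -2*G*S)
B = 249/546437 (B = 1/(-3355/249 - 2*69*(-16)) = 1/(-3355*1/249 + 2208) = 1/(-3355/249 + 2208) = 1/(546437/249) = 249/546437 ≈ 0.00045568)
-B = -1*249/546437 = -249/546437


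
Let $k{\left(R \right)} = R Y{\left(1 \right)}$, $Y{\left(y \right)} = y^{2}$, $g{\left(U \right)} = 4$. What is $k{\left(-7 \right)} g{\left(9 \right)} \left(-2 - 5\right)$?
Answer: $196$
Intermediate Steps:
$k{\left(R \right)} = R$ ($k{\left(R \right)} = R 1^{2} = R 1 = R$)
$k{\left(-7 \right)} g{\left(9 \right)} \left(-2 - 5\right) = \left(-7\right) 4 \left(-2 - 5\right) = - 28 \left(-2 - 5\right) = \left(-28\right) \left(-7\right) = 196$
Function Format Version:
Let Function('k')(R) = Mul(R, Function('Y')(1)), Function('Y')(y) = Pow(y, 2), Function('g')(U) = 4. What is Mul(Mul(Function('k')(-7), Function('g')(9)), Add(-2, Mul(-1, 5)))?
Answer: 196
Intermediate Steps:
Function('k')(R) = R (Function('k')(R) = Mul(R, Pow(1, 2)) = Mul(R, 1) = R)
Mul(Mul(Function('k')(-7), Function('g')(9)), Add(-2, Mul(-1, 5))) = Mul(Mul(-7, 4), Add(-2, Mul(-1, 5))) = Mul(-28, Add(-2, -5)) = Mul(-28, -7) = 196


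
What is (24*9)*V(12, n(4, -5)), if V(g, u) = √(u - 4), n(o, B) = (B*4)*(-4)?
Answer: 432*√19 ≈ 1883.0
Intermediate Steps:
n(o, B) = -16*B (n(o, B) = (4*B)*(-4) = -16*B)
V(g, u) = √(-4 + u)
(24*9)*V(12, n(4, -5)) = (24*9)*√(-4 - 16*(-5)) = 216*√(-4 + 80) = 216*√76 = 216*(2*√19) = 432*√19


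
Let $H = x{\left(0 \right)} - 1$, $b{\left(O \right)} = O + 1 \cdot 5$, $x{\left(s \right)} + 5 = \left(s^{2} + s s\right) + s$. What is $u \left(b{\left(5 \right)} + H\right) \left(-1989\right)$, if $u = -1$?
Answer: $7956$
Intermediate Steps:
$x{\left(s \right)} = -5 + s + 2 s^{2}$ ($x{\left(s \right)} = -5 + \left(\left(s^{2} + s s\right) + s\right) = -5 + \left(\left(s^{2} + s^{2}\right) + s\right) = -5 + \left(2 s^{2} + s\right) = -5 + \left(s + 2 s^{2}\right) = -5 + s + 2 s^{2}$)
$b{\left(O \right)} = 5 + O$ ($b{\left(O \right)} = O + 5 = 5 + O$)
$H = -6$ ($H = \left(-5 + 0 + 2 \cdot 0^{2}\right) - 1 = \left(-5 + 0 + 2 \cdot 0\right) - 1 = \left(-5 + 0 + 0\right) - 1 = -5 - 1 = -6$)
$u \left(b{\left(5 \right)} + H\right) \left(-1989\right) = - (\left(5 + 5\right) - 6) \left(-1989\right) = - (10 - 6) \left(-1989\right) = \left(-1\right) 4 \left(-1989\right) = \left(-4\right) \left(-1989\right) = 7956$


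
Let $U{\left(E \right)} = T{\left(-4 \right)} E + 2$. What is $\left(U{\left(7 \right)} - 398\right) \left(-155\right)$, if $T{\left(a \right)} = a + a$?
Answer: $70060$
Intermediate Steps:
$T{\left(a \right)} = 2 a$
$U{\left(E \right)} = 2 - 8 E$ ($U{\left(E \right)} = 2 \left(-4\right) E + 2 = - 8 E + 2 = 2 - 8 E$)
$\left(U{\left(7 \right)} - 398\right) \left(-155\right) = \left(\left(2 - 56\right) - 398\right) \left(-155\right) = \left(-54 - 398\right) \left(-155\right) = \left(-452\right) \left(-155\right) = 70060$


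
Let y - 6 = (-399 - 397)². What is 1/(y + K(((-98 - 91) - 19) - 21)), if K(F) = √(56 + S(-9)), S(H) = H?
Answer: 633622/401476838837 - √47/401476838837 ≈ 1.5782e-6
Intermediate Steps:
K(F) = √47 (K(F) = √(56 - 9) = √47)
y = 633622 (y = 6 + (-399 - 397)² = 6 + (-796)² = 6 + 633616 = 633622)
1/(y + K(((-98 - 91) - 19) - 21)) = 1/(633622 + √47)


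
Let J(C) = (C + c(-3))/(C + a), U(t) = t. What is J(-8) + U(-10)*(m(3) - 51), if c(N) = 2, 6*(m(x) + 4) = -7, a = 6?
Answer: 1694/3 ≈ 564.67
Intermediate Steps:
m(x) = -31/6 (m(x) = -4 + (⅙)*(-7) = -4 - 7/6 = -31/6)
J(C) = (2 + C)/(6 + C) (J(C) = (C + 2)/(C + 6) = (2 + C)/(6 + C))
J(-8) + U(-10)*(m(3) - 51) = (2 - 8)/(6 - 8) - 10*(-31/6 - 51) = -6/(-2) - 10*(-337/6) = -½*(-6) + 1685/3 = 3 + 1685/3 = 1694/3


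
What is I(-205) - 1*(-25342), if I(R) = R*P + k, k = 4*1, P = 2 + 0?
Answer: 24936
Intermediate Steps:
P = 2
k = 4
I(R) = 4 + 2*R (I(R) = R*2 + 4 = 2*R + 4 = 4 + 2*R)
I(-205) - 1*(-25342) = (4 + 2*(-205)) - 1*(-25342) = (4 - 410) + 25342 = -406 + 25342 = 24936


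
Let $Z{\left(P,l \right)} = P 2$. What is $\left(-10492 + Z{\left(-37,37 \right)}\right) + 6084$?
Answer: $-4482$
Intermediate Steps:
$Z{\left(P,l \right)} = 2 P$
$\left(-10492 + Z{\left(-37,37 \right)}\right) + 6084 = \left(-10492 + 2 \left(-37\right)\right) + 6084 = \left(-10492 - 74\right) + 6084 = -10566 + 6084 = -4482$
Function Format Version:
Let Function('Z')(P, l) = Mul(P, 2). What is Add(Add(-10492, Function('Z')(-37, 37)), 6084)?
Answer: -4482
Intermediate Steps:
Function('Z')(P, l) = Mul(2, P)
Add(Add(-10492, Function('Z')(-37, 37)), 6084) = Add(Add(-10492, Mul(2, -37)), 6084) = Add(Add(-10492, -74), 6084) = Add(-10566, 6084) = -4482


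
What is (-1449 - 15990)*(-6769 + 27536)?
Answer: -362155713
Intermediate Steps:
(-1449 - 15990)*(-6769 + 27536) = -17439*20767 = -362155713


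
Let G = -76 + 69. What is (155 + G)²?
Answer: 21904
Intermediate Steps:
G = -7
(155 + G)² = (155 - 7)² = 148² = 21904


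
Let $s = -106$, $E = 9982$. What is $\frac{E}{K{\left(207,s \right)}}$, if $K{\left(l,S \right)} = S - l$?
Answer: $- \frac{9982}{313} \approx -31.891$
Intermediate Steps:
$\frac{E}{K{\left(207,s \right)}} = \frac{9982}{-106 - 207} = \frac{9982}{-313} = 9982 \left(- \frac{1}{313}\right) = - \frac{9982}{313}$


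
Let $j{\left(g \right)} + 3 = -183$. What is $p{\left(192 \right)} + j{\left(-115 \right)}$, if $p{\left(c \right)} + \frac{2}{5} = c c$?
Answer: $\frac{183388}{5} \approx 36678.0$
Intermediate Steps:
$j{\left(g \right)} = -186$ ($j{\left(g \right)} = -3 - 183 = -186$)
$p{\left(c \right)} = - \frac{2}{5} + c^{2}$ ($p{\left(c \right)} = - \frac{2}{5} + c c = - \frac{2}{5} + c^{2}$)
$p{\left(192 \right)} + j{\left(-115 \right)} = \left(- \frac{2}{5} + 192^{2}\right) - 186 = \left(- \frac{2}{5} + 36864\right) - 186 = \frac{184318}{5} - 186 = \frac{183388}{5}$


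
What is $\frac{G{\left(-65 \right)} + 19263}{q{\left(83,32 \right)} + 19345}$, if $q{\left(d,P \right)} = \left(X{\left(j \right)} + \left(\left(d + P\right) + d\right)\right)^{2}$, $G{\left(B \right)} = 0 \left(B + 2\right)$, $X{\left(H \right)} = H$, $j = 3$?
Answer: $\frac{19263}{59746} \approx 0.32241$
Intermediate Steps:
$G{\left(B \right)} = 0$ ($G{\left(B \right)} = 0 \left(2 + B\right) = 0$)
$q{\left(d,P \right)} = \left(3 + P + 2 d\right)^{2}$ ($q{\left(d,P \right)} = \left(3 + \left(\left(d + P\right) + d\right)\right)^{2} = \left(3 + \left(\left(P + d\right) + d\right)\right)^{2} = \left(3 + \left(P + 2 d\right)\right)^{2} = \left(3 + P + 2 d\right)^{2}$)
$\frac{G{\left(-65 \right)} + 19263}{q{\left(83,32 \right)} + 19345} = \frac{0 + 19263}{\left(3 + 32 + 2 \cdot 83\right)^{2} + 19345} = \frac{19263}{\left(3 + 32 + 166\right)^{2} + 19345} = \frac{19263}{201^{2} + 19345} = \frac{19263}{40401 + 19345} = \frac{19263}{59746}$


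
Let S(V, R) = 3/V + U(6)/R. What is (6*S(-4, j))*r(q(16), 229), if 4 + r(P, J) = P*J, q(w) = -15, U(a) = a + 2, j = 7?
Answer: -113487/14 ≈ -8106.2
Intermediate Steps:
U(a) = 2 + a
r(P, J) = -4 + J*P (r(P, J) = -4 + P*J = -4 + J*P)
S(V, R) = 3/V + 8/R (S(V, R) = 3/V + (2 + 6)/R = 3/V + 8/R)
(6*S(-4, j))*r(q(16), 229) = (6*(3/(-4) + 8/7))*(-4 + 229*(-15)) = (6*(3*(-¼) + 8*(⅐)))*(-4 - 3435) = (6*(-¾ + 8/7))*(-3439) = (6*(11/28))*(-3439) = (33/14)*(-3439) = -113487/14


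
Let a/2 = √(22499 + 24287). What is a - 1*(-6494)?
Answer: 6494 + 2*√46786 ≈ 6926.6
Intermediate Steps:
a = 2*√46786 (a = 2*√(22499 + 24287) = 2*√46786 ≈ 432.60)
a - 1*(-6494) = 2*√46786 - 1*(-6494) = 2*√46786 + 6494 = 6494 + 2*√46786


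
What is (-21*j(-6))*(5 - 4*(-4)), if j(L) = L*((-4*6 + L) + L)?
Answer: -95256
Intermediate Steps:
j(L) = L*(-24 + 2*L) (j(L) = L*((-24 + L) + L) = L*(-24 + 2*L))
(-21*j(-6))*(5 - 4*(-4)) = (-42*(-6)*(-12 - 6))*(5 - 4*(-4)) = (-42*(-6)*(-18))*(5 + 16) = -21*216*21 = -4536*21 = -95256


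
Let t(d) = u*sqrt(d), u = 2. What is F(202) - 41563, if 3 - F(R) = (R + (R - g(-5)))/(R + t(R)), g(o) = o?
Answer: -8229289/198 + 409*sqrt(202)/19998 ≈ -41562.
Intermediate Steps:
t(d) = 2*sqrt(d)
F(R) = 3 - (5 + 2*R)/(R + 2*sqrt(R)) (F(R) = 3 - (R + (R - 1*(-5)))/(R + 2*sqrt(R)) = 3 - (R + (R + 5))/(R + 2*sqrt(R)) = 3 - (R + (5 + R))/(R + 2*sqrt(R)) = 3 - (5 + 2*R)/(R + 2*sqrt(R)))
F(202) - 41563 = (-5 + 202 + 6*sqrt(202))/(202 + 2*sqrt(202)) - 41563 = (197 + 6*sqrt(202))/(202 + 2*sqrt(202)) - 41563 = -41563 + (197 + 6*sqrt(202))/(202 + 2*sqrt(202))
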